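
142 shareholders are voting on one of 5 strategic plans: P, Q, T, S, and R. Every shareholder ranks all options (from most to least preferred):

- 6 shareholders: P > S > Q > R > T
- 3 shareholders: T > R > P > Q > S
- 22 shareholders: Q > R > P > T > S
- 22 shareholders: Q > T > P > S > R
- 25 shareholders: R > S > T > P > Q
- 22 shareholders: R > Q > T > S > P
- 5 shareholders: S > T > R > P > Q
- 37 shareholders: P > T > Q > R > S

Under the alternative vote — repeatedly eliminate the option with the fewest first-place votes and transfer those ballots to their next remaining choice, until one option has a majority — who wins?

Q

Round 1: P 43, Q 44, T 3, S 5, R 47. Eliminate T.
Round 2: P 43, Q 44, S 5, R 50. Eliminate S.
Round 3: P 43, Q 44, R 55. Eliminate P.
Round 4: Q 87, R 55. Q has a majority.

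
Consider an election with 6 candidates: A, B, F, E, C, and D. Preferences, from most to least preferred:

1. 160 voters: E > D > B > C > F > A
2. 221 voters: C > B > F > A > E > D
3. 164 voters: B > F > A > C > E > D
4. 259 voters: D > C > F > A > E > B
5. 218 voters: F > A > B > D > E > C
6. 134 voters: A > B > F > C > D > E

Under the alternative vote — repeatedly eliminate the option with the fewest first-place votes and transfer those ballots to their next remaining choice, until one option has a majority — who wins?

Round 1: A 134, B 164, F 218, E 160, C 221, D 259. Eliminate A.
Round 2: B 298, F 218, E 160, C 221, D 259. Eliminate E.
Round 3: B 298, F 218, C 221, D 419. Eliminate F.
Round 4: B 516, C 221, D 419. Eliminate C.
Round 5: B 737, D 419. B has a majority.

B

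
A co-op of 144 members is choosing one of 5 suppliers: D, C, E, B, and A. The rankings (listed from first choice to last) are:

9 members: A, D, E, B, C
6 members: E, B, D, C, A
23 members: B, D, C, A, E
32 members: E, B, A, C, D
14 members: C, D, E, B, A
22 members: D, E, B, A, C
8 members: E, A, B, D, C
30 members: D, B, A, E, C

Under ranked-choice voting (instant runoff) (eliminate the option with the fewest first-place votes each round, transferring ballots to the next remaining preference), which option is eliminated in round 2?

Round 1: D 52, C 14, E 46, B 23, A 9. Eliminate A.
Round 2: D 61, C 14, E 46, B 23. Eliminate C.

C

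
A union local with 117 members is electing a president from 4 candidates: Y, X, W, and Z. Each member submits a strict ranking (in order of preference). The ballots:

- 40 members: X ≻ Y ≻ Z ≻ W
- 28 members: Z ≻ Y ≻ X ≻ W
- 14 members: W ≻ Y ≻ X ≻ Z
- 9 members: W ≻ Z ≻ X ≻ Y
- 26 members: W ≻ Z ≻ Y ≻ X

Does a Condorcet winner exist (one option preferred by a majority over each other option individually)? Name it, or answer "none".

Z

Z vs Y: 63–54 for Z.
Z vs X: 63–54 for Z.
Z vs W: 68–49 for Z.
Z beats every other option head-to-head.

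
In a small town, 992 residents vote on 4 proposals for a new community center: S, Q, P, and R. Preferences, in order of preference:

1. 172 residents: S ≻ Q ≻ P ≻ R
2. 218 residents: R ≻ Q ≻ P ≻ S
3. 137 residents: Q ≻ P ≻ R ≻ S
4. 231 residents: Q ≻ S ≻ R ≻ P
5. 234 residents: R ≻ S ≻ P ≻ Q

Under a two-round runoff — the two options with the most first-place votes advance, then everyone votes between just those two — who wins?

Q

Round 1 first-place votes: S 172, Q 368, P 0, R 452.
R and Q advance.
Runoff: R is preferred to Q by 452 voters; Q by 540.
Q wins the runoff.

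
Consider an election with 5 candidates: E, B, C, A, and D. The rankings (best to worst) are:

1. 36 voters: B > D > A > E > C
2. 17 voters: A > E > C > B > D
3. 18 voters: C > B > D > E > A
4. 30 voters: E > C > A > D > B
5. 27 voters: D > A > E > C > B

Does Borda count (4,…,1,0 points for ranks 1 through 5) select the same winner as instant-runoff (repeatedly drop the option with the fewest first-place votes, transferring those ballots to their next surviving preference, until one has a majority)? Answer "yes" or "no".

Borda — scores: E 279, B 215, C 223, A 281, D 282. Winner: D.
Instant-runoff — R1 E 30, B 36, C 18, A 17, D 27 (A out); R2 E 47, B 36, C 18, D 27 (C out); R3 E 47, B 54, D 27 (D out); R4 E 74, B 54 (E winner). Winner: E.
The two methods disagree.

no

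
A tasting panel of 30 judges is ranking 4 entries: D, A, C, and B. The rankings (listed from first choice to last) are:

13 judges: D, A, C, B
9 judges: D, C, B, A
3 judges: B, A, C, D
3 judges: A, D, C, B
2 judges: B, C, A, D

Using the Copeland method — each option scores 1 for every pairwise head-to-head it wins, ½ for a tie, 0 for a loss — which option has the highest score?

D

D: beats A, C, and B → score 3.
A: beats C and B; loses to D → score 2.
C: beats B; loses to D and A → score 1.
B: loses to D, A, and C → score 0.
D has the best pairwise record.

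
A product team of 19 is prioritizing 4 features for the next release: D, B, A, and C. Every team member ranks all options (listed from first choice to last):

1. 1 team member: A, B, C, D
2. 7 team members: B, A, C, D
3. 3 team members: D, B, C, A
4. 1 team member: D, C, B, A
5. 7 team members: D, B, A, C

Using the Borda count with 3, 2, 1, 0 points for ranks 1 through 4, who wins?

D: 1·0 + 7·0 + 3·3 + 1·3 + 7·3 = 33
B: 1·2 + 7·3 + 3·2 + 1·1 + 7·2 = 44
A: 1·3 + 7·2 + 3·0 + 1·0 + 7·1 = 24
C: 1·1 + 7·1 + 3·1 + 1·2 + 7·0 = 13
B has the highest Borda score (44).

B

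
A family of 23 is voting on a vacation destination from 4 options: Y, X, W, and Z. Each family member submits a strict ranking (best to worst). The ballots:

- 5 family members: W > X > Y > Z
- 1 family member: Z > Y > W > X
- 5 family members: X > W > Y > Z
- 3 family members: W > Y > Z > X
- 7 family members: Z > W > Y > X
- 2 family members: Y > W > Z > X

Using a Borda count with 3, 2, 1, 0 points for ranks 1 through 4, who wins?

Y: 5·1 + 1·2 + 5·1 + 3·2 + 7·1 + 2·3 = 31
X: 5·2 + 1·0 + 5·3 + 3·0 + 7·0 + 2·0 = 25
W: 5·3 + 1·1 + 5·2 + 3·3 + 7·2 + 2·2 = 53
Z: 5·0 + 1·3 + 5·0 + 3·1 + 7·3 + 2·1 = 29
W has the highest Borda score (53).

W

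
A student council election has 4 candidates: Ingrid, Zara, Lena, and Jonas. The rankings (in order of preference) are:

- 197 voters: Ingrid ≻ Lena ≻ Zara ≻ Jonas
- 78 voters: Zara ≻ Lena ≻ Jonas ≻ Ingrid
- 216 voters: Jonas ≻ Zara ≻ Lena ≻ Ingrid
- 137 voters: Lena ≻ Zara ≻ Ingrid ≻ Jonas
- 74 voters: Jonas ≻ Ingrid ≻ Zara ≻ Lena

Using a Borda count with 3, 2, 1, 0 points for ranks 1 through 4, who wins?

Zara

Ingrid: 197·3 + 78·0 + 216·0 + 137·1 + 74·2 = 876
Zara: 197·1 + 78·3 + 216·2 + 137·2 + 74·1 = 1211
Lena: 197·2 + 78·2 + 216·1 + 137·3 + 74·0 = 1177
Jonas: 197·0 + 78·1 + 216·3 + 137·0 + 74·3 = 948
Zara has the highest Borda score (1211).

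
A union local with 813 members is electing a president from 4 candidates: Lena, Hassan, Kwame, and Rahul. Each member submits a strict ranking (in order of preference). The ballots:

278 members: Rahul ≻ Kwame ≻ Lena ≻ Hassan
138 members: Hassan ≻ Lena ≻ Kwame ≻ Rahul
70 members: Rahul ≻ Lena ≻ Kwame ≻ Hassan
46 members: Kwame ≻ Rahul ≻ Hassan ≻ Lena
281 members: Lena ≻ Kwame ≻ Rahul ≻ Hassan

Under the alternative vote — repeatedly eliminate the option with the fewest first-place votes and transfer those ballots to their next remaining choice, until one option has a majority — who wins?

Round 1: Lena 281, Hassan 138, Kwame 46, Rahul 348. Eliminate Kwame.
Round 2: Lena 281, Hassan 138, Rahul 394. Eliminate Hassan.
Round 3: Lena 419, Rahul 394. Lena has a majority.

Lena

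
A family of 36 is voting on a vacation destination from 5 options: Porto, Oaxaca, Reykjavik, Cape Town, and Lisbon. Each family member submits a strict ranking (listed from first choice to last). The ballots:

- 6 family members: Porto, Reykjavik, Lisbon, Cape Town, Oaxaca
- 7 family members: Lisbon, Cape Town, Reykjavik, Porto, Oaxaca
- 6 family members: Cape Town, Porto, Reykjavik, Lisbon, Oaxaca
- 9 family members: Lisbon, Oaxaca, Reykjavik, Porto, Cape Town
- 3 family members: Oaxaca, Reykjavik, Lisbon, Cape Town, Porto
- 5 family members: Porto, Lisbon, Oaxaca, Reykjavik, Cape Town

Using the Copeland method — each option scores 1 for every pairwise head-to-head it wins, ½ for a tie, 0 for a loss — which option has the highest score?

Porto: beats Oaxaca and Cape Town; loses to Reykjavik and Lisbon → score 2.
Oaxaca: loses to Porto, Reykjavik, Cape Town, and Lisbon → score 0.
Reykjavik: beats Porto, Oaxaca, and Cape Town; loses to Lisbon → score 3.
Cape Town: beats Oaxaca; loses to Porto, Reykjavik, and Lisbon → score 1.
Lisbon: beats Porto, Oaxaca, Reykjavik, and Cape Town → score 4.
Lisbon has the best pairwise record.

Lisbon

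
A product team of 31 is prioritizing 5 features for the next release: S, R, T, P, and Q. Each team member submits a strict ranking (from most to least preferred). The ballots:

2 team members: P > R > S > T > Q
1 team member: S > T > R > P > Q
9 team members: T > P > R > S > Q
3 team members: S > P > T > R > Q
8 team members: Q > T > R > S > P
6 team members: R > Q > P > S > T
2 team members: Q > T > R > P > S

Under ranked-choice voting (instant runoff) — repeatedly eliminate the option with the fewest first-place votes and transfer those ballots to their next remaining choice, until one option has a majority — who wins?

Round 1: S 4, R 6, T 9, P 2, Q 10. Eliminate P.
Round 2: S 4, R 8, T 9, Q 10. Eliminate S.
Round 3: R 8, T 13, Q 10. Eliminate R.
Round 4: T 15, Q 16. Q has a majority.

Q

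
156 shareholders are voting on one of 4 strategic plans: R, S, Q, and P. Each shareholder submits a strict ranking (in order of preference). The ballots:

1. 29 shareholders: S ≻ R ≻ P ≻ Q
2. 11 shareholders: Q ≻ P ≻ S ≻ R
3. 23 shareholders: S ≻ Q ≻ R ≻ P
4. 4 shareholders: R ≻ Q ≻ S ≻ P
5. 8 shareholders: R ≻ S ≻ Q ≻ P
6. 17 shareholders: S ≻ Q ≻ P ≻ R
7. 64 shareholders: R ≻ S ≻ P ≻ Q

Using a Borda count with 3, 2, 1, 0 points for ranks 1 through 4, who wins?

S

R: 29·2 + 11·0 + 23·1 + 4·3 + 8·3 + 17·0 + 64·3 = 309
S: 29·3 + 11·1 + 23·3 + 4·1 + 8·2 + 17·3 + 64·2 = 366
Q: 29·0 + 11·3 + 23·2 + 4·2 + 8·1 + 17·2 + 64·0 = 129
P: 29·1 + 11·2 + 23·0 + 4·0 + 8·0 + 17·1 + 64·1 = 132
S has the highest Borda score (366).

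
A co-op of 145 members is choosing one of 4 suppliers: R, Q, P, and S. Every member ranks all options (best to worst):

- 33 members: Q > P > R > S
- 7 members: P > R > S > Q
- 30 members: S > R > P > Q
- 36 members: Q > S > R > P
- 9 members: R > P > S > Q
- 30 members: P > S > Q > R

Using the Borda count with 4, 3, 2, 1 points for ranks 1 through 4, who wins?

R: 33·2 + 7·3 + 30·3 + 36·2 + 9·4 + 30·1 = 315
Q: 33·4 + 7·1 + 30·1 + 36·4 + 9·1 + 30·2 = 382
P: 33·3 + 7·4 + 30·2 + 36·1 + 9·3 + 30·4 = 370
S: 33·1 + 7·2 + 30·4 + 36·3 + 9·2 + 30·3 = 383
S has the highest Borda score (383).

S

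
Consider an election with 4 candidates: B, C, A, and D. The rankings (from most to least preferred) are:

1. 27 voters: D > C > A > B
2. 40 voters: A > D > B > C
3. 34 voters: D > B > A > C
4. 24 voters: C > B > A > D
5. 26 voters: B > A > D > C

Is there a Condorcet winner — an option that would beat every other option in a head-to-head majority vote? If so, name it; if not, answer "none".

none

Checking pairwise contests:
D beats B 101–50.
B beats C 100–51.
B beats A 84–67.
A beats D 90–61.
Every option loses at least one head-to-head, so there is no Condorcet winner.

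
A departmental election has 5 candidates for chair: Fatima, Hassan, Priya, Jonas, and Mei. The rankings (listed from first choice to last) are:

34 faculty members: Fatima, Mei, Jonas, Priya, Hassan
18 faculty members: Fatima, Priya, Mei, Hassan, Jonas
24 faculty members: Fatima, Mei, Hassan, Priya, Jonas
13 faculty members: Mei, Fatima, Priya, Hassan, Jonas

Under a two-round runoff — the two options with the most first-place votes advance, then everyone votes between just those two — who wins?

Round 1 first-place votes: Fatima 76, Hassan 0, Priya 0, Jonas 0, Mei 13.
Fatima and Mei advance.
Runoff: Fatima is preferred to Mei by 76 voters; Mei by 13.
Fatima wins the runoff.

Fatima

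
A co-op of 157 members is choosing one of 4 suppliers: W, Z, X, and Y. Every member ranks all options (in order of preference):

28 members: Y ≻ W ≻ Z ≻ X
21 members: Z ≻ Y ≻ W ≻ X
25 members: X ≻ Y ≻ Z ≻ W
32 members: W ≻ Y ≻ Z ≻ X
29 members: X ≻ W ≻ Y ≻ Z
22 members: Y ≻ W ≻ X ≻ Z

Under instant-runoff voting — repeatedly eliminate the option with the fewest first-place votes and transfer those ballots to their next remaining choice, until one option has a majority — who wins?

Round 1: W 32, Z 21, X 54, Y 50. Eliminate Z.
Round 2: W 32, X 54, Y 71. Eliminate W.
Round 3: X 54, Y 103. Y has a majority.

Y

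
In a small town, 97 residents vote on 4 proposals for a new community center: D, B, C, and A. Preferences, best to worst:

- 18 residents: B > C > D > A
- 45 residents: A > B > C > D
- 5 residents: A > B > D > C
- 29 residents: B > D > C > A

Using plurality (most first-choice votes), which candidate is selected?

First-place votes: D 0, B 47, C 0, A 50.
A has the most first-place votes.

A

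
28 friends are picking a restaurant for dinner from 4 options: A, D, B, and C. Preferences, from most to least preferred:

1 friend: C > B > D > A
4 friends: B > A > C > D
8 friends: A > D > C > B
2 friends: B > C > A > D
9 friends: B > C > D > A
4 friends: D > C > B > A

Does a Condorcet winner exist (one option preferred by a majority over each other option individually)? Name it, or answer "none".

B

B vs A: 20–8 for B.
B vs D: 16–12 for B.
B vs C: 15–13 for B.
B beats every other option head-to-head.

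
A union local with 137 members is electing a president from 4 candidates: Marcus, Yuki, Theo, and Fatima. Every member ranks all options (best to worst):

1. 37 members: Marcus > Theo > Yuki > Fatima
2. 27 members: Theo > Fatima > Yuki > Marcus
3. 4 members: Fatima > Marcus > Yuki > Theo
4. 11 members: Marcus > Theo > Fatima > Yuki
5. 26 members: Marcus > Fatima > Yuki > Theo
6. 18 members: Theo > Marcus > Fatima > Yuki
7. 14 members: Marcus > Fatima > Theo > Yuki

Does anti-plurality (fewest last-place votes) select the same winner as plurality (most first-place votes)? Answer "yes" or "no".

Anti-plurality — last-place votes: Marcus 27, Yuki 43, Theo 30, Fatima 37. Winner: Marcus.
Plurality — first-place votes: Marcus 88, Yuki 0, Theo 45, Fatima 4. Winner: Marcus.
The two methods agree.

yes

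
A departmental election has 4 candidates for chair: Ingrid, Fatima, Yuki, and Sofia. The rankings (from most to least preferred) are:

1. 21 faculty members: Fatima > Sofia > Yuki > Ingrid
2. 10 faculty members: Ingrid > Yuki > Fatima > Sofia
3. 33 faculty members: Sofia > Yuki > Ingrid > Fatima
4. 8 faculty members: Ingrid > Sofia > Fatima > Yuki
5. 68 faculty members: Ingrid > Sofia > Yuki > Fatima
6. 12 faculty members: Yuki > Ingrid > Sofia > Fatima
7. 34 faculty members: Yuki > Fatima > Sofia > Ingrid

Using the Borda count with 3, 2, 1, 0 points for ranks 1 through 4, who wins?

Sofia

Ingrid: 21·0 + 10·3 + 33·1 + 8·3 + 68·3 + 12·2 + 34·0 = 315
Fatima: 21·3 + 10·1 + 33·0 + 8·1 + 68·0 + 12·0 + 34·2 = 149
Yuki: 21·1 + 10·2 + 33·2 + 8·0 + 68·1 + 12·3 + 34·3 = 313
Sofia: 21·2 + 10·0 + 33·3 + 8·2 + 68·2 + 12·1 + 34·1 = 339
Sofia has the highest Borda score (339).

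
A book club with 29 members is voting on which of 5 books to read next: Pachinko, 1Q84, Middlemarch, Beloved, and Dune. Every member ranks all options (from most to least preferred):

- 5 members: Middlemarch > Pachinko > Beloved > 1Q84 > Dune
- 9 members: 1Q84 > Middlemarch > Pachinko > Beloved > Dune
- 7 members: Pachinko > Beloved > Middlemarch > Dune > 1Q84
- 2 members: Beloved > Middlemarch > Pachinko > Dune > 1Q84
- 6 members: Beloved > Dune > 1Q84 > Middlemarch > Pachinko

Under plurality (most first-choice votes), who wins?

First-place votes: Pachinko 7, 1Q84 9, Middlemarch 5, Beloved 8, Dune 0.
1Q84 has the most first-place votes.

1Q84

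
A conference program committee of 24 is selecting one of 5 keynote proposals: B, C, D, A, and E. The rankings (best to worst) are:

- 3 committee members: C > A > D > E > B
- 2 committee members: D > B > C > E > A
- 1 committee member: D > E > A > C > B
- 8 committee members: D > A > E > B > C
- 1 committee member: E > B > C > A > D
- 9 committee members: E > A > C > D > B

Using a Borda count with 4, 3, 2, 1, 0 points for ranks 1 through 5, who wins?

E

B: 3·0 + 2·3 + 1·0 + 8·1 + 1·3 + 9·0 = 17
C: 3·4 + 2·2 + 1·1 + 8·0 + 1·2 + 9·2 = 37
D: 3·2 + 2·4 + 1·4 + 8·4 + 1·0 + 9·1 = 59
A: 3·3 + 2·0 + 1·2 + 8·3 + 1·1 + 9·3 = 63
E: 3·1 + 2·1 + 1·3 + 8·2 + 1·4 + 9·4 = 64
E has the highest Borda score (64).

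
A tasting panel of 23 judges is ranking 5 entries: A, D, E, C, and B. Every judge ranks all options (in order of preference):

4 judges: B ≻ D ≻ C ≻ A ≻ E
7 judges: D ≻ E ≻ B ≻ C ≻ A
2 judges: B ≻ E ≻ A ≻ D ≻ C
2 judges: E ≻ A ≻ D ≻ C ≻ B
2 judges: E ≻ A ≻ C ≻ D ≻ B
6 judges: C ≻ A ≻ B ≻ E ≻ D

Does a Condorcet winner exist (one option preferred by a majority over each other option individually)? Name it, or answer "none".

B vs A: 13–10 for B.
B vs D: 12–11 for B.
B vs E: 12–11 for B.
B vs C: 13–10 for B.
B beats every other option head-to-head.

B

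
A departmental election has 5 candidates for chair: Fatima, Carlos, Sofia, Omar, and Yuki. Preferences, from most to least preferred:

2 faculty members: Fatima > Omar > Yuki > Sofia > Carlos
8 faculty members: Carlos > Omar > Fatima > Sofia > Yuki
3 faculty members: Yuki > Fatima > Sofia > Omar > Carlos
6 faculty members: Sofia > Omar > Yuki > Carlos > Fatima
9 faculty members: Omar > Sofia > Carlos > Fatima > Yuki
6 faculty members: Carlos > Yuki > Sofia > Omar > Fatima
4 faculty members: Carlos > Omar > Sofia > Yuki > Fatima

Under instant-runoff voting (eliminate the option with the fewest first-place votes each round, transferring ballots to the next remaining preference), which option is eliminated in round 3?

Round 1: Fatima 2, Carlos 18, Sofia 6, Omar 9, Yuki 3. Eliminate Fatima.
Round 2: Carlos 18, Sofia 6, Omar 11, Yuki 3. Eliminate Yuki.
Round 3: Carlos 18, Sofia 9, Omar 11. Eliminate Sofia.

Sofia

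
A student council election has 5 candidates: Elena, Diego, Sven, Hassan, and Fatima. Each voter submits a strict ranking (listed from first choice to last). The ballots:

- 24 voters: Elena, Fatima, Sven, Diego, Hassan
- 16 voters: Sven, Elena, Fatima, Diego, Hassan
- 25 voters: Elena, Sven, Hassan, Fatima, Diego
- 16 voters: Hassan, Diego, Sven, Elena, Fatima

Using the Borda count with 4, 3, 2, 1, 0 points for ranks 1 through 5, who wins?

Elena

Elena: 24·4 + 16·3 + 25·4 + 16·1 = 260
Diego: 24·1 + 16·1 + 25·0 + 16·3 = 88
Sven: 24·2 + 16·4 + 25·3 + 16·2 = 219
Hassan: 24·0 + 16·0 + 25·2 + 16·4 = 114
Fatima: 24·3 + 16·2 + 25·1 + 16·0 = 129
Elena has the highest Borda score (260).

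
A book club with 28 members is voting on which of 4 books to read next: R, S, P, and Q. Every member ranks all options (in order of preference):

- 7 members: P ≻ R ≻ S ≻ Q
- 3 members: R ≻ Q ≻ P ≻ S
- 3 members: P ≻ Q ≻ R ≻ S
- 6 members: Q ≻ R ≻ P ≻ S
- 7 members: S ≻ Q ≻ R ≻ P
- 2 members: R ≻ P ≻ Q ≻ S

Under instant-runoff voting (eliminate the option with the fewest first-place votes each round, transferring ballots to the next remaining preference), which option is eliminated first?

Round 1: R 5, S 7, P 10, Q 6. Eliminate R.

R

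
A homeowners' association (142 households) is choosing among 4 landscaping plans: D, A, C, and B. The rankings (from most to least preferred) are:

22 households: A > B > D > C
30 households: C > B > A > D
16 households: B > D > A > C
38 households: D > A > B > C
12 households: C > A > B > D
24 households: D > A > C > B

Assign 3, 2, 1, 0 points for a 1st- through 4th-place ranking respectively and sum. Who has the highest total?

A

D: 22·1 + 30·0 + 16·2 + 38·3 + 12·0 + 24·3 = 240
A: 22·3 + 30·1 + 16·1 + 38·2 + 12·2 + 24·2 = 260
C: 22·0 + 30·3 + 16·0 + 38·0 + 12·3 + 24·1 = 150
B: 22·2 + 30·2 + 16·3 + 38·1 + 12·1 + 24·0 = 202
A has the highest Borda score (260).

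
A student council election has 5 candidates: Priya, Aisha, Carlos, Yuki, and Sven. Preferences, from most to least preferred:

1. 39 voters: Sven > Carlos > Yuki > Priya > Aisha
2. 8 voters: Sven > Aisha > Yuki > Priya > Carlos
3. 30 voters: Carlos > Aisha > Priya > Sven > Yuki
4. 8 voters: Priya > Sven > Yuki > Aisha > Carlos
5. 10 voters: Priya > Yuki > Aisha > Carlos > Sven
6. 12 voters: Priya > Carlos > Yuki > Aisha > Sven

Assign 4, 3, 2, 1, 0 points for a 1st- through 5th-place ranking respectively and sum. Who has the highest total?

Carlos

Priya: 39·1 + 8·1 + 30·2 + 8·4 + 10·4 + 12·4 = 227
Aisha: 39·0 + 8·3 + 30·3 + 8·1 + 10·2 + 12·1 = 154
Carlos: 39·3 + 8·0 + 30·4 + 8·0 + 10·1 + 12·3 = 283
Yuki: 39·2 + 8·2 + 30·0 + 8·2 + 10·3 + 12·2 = 164
Sven: 39·4 + 8·4 + 30·1 + 8·3 + 10·0 + 12·0 = 242
Carlos has the highest Borda score (283).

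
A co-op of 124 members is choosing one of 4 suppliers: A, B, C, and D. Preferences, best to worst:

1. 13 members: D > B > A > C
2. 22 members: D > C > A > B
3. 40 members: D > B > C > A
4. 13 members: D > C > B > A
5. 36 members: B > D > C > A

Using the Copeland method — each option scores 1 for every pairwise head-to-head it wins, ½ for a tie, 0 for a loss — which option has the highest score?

D

A: loses to B, C, and D → score 0.
B: beats A and C; loses to D → score 2.
C: beats A; loses to B and D → score 1.
D: beats A, B, and C → score 3.
D has the best pairwise record.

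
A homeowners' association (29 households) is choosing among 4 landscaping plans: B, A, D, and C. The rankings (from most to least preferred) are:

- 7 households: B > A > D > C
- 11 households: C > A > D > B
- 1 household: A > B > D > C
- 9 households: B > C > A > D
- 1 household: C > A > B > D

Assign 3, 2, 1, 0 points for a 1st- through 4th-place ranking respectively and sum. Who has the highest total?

B: 7·3 + 11·0 + 1·2 + 9·3 + 1·1 = 51
A: 7·2 + 11·2 + 1·3 + 9·1 + 1·2 = 50
D: 7·1 + 11·1 + 1·1 + 9·0 + 1·0 = 19
C: 7·0 + 11·3 + 1·0 + 9·2 + 1·3 = 54
C has the highest Borda score (54).

C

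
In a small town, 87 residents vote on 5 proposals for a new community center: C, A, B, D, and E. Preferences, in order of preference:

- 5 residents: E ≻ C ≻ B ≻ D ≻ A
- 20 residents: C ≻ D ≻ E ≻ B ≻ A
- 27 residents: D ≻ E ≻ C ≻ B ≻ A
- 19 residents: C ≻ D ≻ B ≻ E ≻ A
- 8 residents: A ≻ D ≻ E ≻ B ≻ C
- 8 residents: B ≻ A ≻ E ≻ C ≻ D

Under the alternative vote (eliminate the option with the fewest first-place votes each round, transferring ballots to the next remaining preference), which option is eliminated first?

E

Round 1: C 39, A 8, B 8, D 27, E 5. Eliminate E.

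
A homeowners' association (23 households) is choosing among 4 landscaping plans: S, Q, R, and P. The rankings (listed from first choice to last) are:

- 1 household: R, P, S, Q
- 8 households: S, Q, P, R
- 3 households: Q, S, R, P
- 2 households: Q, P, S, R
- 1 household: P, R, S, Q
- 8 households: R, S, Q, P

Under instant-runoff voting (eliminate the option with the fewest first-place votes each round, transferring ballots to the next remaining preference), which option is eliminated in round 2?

Q

Round 1: S 8, Q 5, R 9, P 1. Eliminate P.
Round 2: S 8, Q 5, R 10. Eliminate Q.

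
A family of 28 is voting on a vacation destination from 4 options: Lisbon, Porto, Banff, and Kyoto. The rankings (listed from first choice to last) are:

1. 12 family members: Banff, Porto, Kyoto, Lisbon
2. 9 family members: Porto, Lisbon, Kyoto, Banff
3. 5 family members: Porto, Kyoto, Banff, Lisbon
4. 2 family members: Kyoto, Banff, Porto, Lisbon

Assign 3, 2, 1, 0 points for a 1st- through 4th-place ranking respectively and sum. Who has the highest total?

Porto

Lisbon: 12·0 + 9·2 + 5·0 + 2·0 = 18
Porto: 12·2 + 9·3 + 5·3 + 2·1 = 68
Banff: 12·3 + 9·0 + 5·1 + 2·2 = 45
Kyoto: 12·1 + 9·1 + 5·2 + 2·3 = 37
Porto has the highest Borda score (68).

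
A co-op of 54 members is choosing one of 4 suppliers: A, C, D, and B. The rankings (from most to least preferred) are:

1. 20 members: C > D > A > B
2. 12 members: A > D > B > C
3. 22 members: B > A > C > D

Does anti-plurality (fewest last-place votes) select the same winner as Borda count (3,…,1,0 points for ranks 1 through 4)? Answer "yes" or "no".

yes

Anti-plurality — last-place votes: A 0, C 12, D 22, B 20. Winner: A.
Borda — scores: A 100, C 82, D 64, B 78. Winner: A.
The two methods agree.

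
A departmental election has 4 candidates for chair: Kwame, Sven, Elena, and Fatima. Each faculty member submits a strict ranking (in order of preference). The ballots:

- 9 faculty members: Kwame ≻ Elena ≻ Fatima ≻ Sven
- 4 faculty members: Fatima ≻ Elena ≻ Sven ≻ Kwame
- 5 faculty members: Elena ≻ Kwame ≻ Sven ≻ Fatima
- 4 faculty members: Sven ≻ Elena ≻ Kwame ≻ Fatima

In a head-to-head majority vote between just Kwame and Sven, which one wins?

Kwame

Voters preferring Kwame to Sven: 14; preferring Sven to Kwame: 8.
Kwame wins the head-to-head.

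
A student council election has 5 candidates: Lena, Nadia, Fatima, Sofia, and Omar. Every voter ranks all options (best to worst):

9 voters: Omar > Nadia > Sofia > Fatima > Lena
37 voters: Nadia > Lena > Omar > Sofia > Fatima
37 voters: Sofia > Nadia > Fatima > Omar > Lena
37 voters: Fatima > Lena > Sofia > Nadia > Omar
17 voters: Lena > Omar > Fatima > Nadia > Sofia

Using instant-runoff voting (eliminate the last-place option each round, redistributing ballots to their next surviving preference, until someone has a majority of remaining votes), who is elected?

Round 1: Lena 17, Nadia 37, Fatima 37, Sofia 37, Omar 9. Eliminate Omar.
Round 2: Lena 17, Nadia 46, Fatima 37, Sofia 37. Eliminate Lena.
Round 3: Nadia 46, Fatima 54, Sofia 37. Eliminate Sofia.
Round 4: Nadia 83, Fatima 54. Nadia has a majority.

Nadia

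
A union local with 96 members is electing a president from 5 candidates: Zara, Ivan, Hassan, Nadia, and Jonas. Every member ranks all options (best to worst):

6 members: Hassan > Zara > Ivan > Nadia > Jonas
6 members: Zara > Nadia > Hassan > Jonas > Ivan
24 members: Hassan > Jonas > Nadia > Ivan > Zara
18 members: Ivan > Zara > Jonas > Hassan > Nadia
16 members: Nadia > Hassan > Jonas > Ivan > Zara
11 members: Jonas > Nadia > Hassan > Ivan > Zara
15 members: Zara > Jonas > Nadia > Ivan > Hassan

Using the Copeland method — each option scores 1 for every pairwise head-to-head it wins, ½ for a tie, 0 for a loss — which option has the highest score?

Hassan

Zara: loses to Ivan, Hassan, Nadia, and Jonas → score 0.
Ivan: beats Zara; loses to Hassan, Nadia, and Jonas → score 1.
Hassan: beats Zara, Ivan, and Jonas; ties Nadia → score 3.5.
Nadia: beats Zara and Ivan; ties Hassan; loses to Jonas → score 2.5.
Jonas: beats Zara, Ivan, and Nadia; loses to Hassan → score 3.
Hassan has the best pairwise record.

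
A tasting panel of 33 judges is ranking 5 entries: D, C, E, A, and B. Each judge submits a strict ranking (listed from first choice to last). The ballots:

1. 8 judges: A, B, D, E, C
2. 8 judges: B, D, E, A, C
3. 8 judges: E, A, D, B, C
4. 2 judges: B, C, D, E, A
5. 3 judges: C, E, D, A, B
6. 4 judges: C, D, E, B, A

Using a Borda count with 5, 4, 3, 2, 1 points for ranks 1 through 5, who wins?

D

D: 8·3 + 8·4 + 8·3 + 2·3 + 3·3 + 4·4 = 111
C: 8·1 + 8·1 + 8·1 + 2·4 + 3·5 + 4·5 = 67
E: 8·2 + 8·3 + 8·5 + 2·2 + 3·4 + 4·3 = 108
A: 8·5 + 8·2 + 8·4 + 2·1 + 3·2 + 4·1 = 100
B: 8·4 + 8·5 + 8·2 + 2·5 + 3·1 + 4·2 = 109
D has the highest Borda score (111).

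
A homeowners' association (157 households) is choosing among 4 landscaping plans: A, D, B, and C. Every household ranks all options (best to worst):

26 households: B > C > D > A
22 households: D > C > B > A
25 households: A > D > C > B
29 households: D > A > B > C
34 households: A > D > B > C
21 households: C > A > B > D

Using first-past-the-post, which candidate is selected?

A

First-place votes: A 59, D 51, B 26, C 21.
A has the most first-place votes.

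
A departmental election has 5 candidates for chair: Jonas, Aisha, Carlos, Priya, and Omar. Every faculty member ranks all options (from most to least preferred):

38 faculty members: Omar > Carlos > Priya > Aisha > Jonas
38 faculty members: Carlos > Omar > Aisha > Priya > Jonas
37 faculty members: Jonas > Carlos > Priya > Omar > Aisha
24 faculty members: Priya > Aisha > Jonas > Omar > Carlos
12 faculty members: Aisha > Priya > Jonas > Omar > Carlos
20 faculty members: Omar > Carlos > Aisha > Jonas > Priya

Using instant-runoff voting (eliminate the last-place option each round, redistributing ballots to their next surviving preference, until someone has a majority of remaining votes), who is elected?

Round 1: Jonas 37, Aisha 12, Carlos 38, Priya 24, Omar 58. Eliminate Aisha.
Round 2: Jonas 37, Carlos 38, Priya 36, Omar 58. Eliminate Priya.
Round 3: Jonas 73, Carlos 38, Omar 58. Eliminate Carlos.
Round 4: Jonas 73, Omar 96. Omar has a majority.

Omar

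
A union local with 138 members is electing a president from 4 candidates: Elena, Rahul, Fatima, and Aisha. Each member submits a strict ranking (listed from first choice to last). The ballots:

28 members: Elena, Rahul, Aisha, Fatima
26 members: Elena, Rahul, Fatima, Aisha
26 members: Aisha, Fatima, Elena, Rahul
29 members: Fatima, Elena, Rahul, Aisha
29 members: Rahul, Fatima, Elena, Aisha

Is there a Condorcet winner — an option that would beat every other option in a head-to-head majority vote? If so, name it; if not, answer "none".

none

Checking pairwise contests:
Fatima beats Elena 84–54.
Elena beats Rahul 109–29.
Rahul beats Fatima 83–55.
Elena beats Aisha 112–26.
Every option loses at least one head-to-head, so there is no Condorcet winner.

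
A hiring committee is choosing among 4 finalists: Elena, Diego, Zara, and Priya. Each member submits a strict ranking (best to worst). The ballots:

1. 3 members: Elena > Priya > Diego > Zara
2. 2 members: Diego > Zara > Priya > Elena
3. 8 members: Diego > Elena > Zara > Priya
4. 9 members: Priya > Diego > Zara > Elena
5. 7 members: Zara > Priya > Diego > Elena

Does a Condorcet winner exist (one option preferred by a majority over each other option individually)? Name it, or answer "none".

Checking pairwise contests:
Diego beats Elena 26–3.
Priya beats Diego 19–10.
Diego beats Zara 22–7.
Zara beats Priya 17–12.
Every option loses at least one head-to-head, so there is no Condorcet winner.

none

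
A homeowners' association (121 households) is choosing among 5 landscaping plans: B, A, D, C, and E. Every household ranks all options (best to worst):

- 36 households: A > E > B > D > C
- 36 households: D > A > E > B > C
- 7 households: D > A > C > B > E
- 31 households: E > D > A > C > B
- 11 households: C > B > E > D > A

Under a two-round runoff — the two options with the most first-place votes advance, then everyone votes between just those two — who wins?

Round 1 first-place votes: B 0, A 36, D 43, C 11, E 31.
D and A advance.
Runoff: D is preferred to A by 85 voters; A by 36.
D wins the runoff.

D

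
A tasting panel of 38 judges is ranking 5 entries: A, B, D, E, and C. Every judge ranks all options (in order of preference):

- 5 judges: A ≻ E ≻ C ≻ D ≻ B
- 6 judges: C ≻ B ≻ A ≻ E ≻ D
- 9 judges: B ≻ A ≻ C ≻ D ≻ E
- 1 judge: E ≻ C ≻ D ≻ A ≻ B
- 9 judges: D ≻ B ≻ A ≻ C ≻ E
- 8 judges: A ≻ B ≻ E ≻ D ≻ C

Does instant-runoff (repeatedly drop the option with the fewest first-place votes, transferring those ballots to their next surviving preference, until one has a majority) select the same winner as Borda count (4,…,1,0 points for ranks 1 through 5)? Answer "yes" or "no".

Instant-runoff — R1 A 13, B 9, D 9, E 1, C 6 (E out); R2 A 13, B 9, D 9, C 7 (C out); R3 A 13, B 15, D 10 (D out); R4 A 14, B 24 (B winner). Winner: B.
Borda — scores: A 110, B 105, D 60, E 41, C 64. Winner: A.
The two methods disagree.

no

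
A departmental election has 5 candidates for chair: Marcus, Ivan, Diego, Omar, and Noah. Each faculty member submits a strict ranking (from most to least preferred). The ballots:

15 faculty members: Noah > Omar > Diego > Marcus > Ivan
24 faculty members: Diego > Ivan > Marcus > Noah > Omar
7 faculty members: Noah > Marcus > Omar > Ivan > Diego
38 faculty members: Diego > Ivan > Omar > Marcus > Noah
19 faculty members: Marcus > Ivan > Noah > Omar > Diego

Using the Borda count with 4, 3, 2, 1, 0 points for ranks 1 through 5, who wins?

Marcus: 15·1 + 24·2 + 7·3 + 38·1 + 19·4 = 198
Ivan: 15·0 + 24·3 + 7·1 + 38·3 + 19·3 = 250
Diego: 15·2 + 24·4 + 7·0 + 38·4 + 19·0 = 278
Omar: 15·3 + 24·0 + 7·2 + 38·2 + 19·1 = 154
Noah: 15·4 + 24·1 + 7·4 + 38·0 + 19·2 = 150
Diego has the highest Borda score (278).

Diego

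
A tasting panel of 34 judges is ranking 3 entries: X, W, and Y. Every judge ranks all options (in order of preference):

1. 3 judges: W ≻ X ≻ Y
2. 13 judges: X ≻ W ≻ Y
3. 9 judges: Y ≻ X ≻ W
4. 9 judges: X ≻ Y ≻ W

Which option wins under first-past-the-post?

First-place votes: X 22, W 3, Y 9.
X has the most first-place votes.

X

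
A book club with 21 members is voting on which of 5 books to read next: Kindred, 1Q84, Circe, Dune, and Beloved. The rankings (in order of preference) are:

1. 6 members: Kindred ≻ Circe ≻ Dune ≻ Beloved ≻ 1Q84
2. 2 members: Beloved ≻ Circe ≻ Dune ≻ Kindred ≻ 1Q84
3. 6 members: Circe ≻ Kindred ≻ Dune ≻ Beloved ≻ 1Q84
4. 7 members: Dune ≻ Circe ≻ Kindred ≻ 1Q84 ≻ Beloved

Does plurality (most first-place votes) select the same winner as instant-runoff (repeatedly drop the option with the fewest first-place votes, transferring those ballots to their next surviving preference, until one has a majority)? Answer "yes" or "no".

no

Plurality — first-place votes: Kindred 6, 1Q84 0, Circe 6, Dune 7, Beloved 2. Winner: Dune.
Instant-runoff — R1 Kindred 6, 1Q84 0, Circe 6, Dune 7, Beloved 2 (1Q84 out); R2 Kindred 6, Circe 6, Dune 7, Beloved 2 (Beloved out); R3 Kindred 6, Circe 8, Dune 7 (Kindred out); R4 Circe 14, Dune 7 (Circe winner). Winner: Circe.
The two methods disagree.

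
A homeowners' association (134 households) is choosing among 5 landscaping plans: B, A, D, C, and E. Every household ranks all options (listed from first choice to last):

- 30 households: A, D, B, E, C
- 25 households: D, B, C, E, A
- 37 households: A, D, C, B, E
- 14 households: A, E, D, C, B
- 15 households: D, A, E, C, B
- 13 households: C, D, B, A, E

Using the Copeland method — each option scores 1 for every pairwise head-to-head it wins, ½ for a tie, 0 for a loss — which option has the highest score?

B: beats E; loses to A, D, and C → score 1.
A: beats B, D, C, and E → score 4.
D: beats B, C, and E; loses to A → score 3.
C: beats B and E; loses to A and D → score 2.
E: loses to B, A, D, and C → score 0.
A has the best pairwise record.

A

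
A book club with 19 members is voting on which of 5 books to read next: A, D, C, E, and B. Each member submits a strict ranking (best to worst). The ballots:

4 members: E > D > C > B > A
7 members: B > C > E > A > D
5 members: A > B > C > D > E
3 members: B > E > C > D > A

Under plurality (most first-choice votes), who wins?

First-place votes: A 5, D 0, C 0, E 4, B 10.
B has the most first-place votes.

B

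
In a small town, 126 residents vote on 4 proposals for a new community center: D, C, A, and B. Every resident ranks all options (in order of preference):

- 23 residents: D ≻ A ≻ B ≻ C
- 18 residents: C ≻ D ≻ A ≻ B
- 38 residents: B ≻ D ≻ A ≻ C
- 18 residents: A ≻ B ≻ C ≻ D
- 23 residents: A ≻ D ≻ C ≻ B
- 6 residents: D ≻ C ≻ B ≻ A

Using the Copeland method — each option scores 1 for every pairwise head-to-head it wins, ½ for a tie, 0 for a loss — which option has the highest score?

D

D: beats C, A, and B → score 3.
C: loses to D, A, and B → score 0.
A: beats C and B; loses to D → score 2.
B: beats C; loses to D and A → score 1.
D has the best pairwise record.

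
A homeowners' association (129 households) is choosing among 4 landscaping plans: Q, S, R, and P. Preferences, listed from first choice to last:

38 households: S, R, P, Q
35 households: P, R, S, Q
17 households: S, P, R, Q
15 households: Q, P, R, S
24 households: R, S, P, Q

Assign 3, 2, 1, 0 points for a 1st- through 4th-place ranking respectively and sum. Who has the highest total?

R

Q: 38·0 + 35·0 + 17·0 + 15·3 + 24·0 = 45
S: 38·3 + 35·1 + 17·3 + 15·0 + 24·2 = 248
R: 38·2 + 35·2 + 17·1 + 15·1 + 24·3 = 250
P: 38·1 + 35·3 + 17·2 + 15·2 + 24·1 = 231
R has the highest Borda score (250).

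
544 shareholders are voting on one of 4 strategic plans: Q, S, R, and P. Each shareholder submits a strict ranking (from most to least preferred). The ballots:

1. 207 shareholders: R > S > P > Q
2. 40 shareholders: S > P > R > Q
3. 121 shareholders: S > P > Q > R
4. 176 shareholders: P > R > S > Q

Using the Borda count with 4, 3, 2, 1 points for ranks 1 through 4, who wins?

S

Q: 207·1 + 40·1 + 121·2 + 176·1 = 665
S: 207·3 + 40·4 + 121·4 + 176·2 = 1617
R: 207·4 + 40·2 + 121·1 + 176·3 = 1557
P: 207·2 + 40·3 + 121·3 + 176·4 = 1601
S has the highest Borda score (1617).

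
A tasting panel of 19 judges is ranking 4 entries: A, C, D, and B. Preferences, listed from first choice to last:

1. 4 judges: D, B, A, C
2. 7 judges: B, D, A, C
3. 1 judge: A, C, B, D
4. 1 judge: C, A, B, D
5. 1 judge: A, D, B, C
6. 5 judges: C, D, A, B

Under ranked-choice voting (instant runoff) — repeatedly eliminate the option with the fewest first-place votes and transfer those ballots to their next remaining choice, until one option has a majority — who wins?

B

Round 1: A 2, C 6, D 4, B 7. Eliminate A.
Round 2: C 7, D 5, B 7. Eliminate D.
Round 3: C 7, B 12. B has a majority.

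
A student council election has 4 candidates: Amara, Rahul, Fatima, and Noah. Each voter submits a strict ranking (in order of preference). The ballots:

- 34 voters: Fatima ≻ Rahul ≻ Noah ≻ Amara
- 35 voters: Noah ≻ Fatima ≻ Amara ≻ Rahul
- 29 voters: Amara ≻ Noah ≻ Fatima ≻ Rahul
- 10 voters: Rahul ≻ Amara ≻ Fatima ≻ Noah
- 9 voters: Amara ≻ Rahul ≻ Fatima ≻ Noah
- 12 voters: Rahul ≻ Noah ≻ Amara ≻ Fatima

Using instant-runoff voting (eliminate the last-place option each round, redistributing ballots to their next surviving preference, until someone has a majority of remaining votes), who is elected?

Round 1: Amara 38, Rahul 22, Fatima 34, Noah 35. Eliminate Rahul.
Round 2: Amara 48, Fatima 34, Noah 47. Eliminate Fatima.
Round 3: Amara 48, Noah 81. Noah has a majority.

Noah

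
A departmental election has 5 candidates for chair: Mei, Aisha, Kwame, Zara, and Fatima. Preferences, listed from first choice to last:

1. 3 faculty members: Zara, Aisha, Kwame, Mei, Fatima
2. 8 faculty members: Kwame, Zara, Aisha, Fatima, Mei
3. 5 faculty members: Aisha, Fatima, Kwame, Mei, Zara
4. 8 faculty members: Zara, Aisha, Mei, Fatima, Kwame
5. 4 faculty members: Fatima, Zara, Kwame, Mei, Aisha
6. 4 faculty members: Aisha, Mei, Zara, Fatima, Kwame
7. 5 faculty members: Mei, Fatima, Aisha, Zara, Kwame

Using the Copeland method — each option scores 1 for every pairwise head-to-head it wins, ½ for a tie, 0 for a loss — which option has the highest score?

Zara

Mei: beats Fatima; loses to Aisha, Kwame, and Zara → score 1.
Aisha: beats Mei, Kwame, and Fatima; loses to Zara → score 3.
Kwame: beats Mei; loses to Aisha, Zara, and Fatima → score 1.
Zara: beats Mei, Aisha, Kwame, and Fatima → score 4.
Fatima: beats Kwame; loses to Mei, Aisha, and Zara → score 1.
Zara has the best pairwise record.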